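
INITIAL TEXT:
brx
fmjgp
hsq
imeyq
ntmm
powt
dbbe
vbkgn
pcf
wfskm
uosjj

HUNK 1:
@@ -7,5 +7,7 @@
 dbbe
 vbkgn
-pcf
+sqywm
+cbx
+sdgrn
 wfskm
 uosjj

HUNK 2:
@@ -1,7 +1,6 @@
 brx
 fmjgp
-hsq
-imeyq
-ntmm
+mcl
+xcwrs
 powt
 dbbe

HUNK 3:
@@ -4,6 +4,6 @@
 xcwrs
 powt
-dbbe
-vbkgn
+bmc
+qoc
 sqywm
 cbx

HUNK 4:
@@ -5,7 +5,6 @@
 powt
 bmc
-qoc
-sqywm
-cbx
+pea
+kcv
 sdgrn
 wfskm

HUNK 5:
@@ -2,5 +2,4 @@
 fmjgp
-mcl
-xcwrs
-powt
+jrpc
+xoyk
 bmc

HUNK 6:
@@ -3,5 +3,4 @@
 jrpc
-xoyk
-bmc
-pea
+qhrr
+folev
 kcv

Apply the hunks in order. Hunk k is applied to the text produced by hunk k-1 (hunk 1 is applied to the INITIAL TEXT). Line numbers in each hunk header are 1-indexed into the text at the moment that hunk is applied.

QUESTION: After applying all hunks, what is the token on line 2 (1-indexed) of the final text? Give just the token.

Hunk 1: at line 7 remove [pcf] add [sqywm,cbx,sdgrn] -> 13 lines: brx fmjgp hsq imeyq ntmm powt dbbe vbkgn sqywm cbx sdgrn wfskm uosjj
Hunk 2: at line 1 remove [hsq,imeyq,ntmm] add [mcl,xcwrs] -> 12 lines: brx fmjgp mcl xcwrs powt dbbe vbkgn sqywm cbx sdgrn wfskm uosjj
Hunk 3: at line 4 remove [dbbe,vbkgn] add [bmc,qoc] -> 12 lines: brx fmjgp mcl xcwrs powt bmc qoc sqywm cbx sdgrn wfskm uosjj
Hunk 4: at line 5 remove [qoc,sqywm,cbx] add [pea,kcv] -> 11 lines: brx fmjgp mcl xcwrs powt bmc pea kcv sdgrn wfskm uosjj
Hunk 5: at line 2 remove [mcl,xcwrs,powt] add [jrpc,xoyk] -> 10 lines: brx fmjgp jrpc xoyk bmc pea kcv sdgrn wfskm uosjj
Hunk 6: at line 3 remove [xoyk,bmc,pea] add [qhrr,folev] -> 9 lines: brx fmjgp jrpc qhrr folev kcv sdgrn wfskm uosjj
Final line 2: fmjgp

Answer: fmjgp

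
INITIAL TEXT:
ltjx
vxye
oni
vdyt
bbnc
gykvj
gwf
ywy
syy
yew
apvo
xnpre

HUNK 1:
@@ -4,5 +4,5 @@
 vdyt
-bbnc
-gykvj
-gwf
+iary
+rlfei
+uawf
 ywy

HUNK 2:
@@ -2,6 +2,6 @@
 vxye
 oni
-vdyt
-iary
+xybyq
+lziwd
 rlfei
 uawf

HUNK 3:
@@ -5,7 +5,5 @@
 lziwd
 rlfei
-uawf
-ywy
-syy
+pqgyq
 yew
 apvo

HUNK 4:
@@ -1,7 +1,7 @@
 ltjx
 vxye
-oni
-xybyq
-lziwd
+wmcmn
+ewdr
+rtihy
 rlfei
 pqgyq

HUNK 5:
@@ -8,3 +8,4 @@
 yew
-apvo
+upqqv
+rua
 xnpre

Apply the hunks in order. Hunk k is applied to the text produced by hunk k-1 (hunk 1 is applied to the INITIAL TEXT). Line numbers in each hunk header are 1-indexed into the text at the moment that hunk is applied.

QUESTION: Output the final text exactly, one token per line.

Answer: ltjx
vxye
wmcmn
ewdr
rtihy
rlfei
pqgyq
yew
upqqv
rua
xnpre

Derivation:
Hunk 1: at line 4 remove [bbnc,gykvj,gwf] add [iary,rlfei,uawf] -> 12 lines: ltjx vxye oni vdyt iary rlfei uawf ywy syy yew apvo xnpre
Hunk 2: at line 2 remove [vdyt,iary] add [xybyq,lziwd] -> 12 lines: ltjx vxye oni xybyq lziwd rlfei uawf ywy syy yew apvo xnpre
Hunk 3: at line 5 remove [uawf,ywy,syy] add [pqgyq] -> 10 lines: ltjx vxye oni xybyq lziwd rlfei pqgyq yew apvo xnpre
Hunk 4: at line 1 remove [oni,xybyq,lziwd] add [wmcmn,ewdr,rtihy] -> 10 lines: ltjx vxye wmcmn ewdr rtihy rlfei pqgyq yew apvo xnpre
Hunk 5: at line 8 remove [apvo] add [upqqv,rua] -> 11 lines: ltjx vxye wmcmn ewdr rtihy rlfei pqgyq yew upqqv rua xnpre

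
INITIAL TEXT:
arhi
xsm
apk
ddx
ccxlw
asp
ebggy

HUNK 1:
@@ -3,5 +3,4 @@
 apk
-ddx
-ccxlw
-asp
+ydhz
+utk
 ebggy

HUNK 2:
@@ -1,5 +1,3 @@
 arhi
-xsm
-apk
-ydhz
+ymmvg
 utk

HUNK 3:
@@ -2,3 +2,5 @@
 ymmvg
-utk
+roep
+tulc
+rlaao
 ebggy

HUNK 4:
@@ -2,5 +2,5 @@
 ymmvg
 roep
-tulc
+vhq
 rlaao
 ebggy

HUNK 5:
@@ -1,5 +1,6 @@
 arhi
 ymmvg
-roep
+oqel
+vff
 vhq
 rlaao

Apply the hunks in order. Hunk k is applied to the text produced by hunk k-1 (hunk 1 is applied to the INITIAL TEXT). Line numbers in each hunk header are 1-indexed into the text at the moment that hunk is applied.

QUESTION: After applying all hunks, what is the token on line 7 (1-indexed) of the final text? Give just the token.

Hunk 1: at line 3 remove [ddx,ccxlw,asp] add [ydhz,utk] -> 6 lines: arhi xsm apk ydhz utk ebggy
Hunk 2: at line 1 remove [xsm,apk,ydhz] add [ymmvg] -> 4 lines: arhi ymmvg utk ebggy
Hunk 3: at line 2 remove [utk] add [roep,tulc,rlaao] -> 6 lines: arhi ymmvg roep tulc rlaao ebggy
Hunk 4: at line 2 remove [tulc] add [vhq] -> 6 lines: arhi ymmvg roep vhq rlaao ebggy
Hunk 5: at line 1 remove [roep] add [oqel,vff] -> 7 lines: arhi ymmvg oqel vff vhq rlaao ebggy
Final line 7: ebggy

Answer: ebggy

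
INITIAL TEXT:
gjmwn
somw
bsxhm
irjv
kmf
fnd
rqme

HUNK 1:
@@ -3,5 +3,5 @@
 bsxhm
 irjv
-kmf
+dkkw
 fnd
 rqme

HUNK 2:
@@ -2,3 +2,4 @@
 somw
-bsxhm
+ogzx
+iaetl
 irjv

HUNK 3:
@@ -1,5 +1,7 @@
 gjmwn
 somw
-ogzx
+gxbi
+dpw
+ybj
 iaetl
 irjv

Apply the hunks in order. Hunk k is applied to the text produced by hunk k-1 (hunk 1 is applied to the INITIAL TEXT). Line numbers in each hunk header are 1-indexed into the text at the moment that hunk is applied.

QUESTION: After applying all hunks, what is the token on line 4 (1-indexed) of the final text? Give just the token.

Hunk 1: at line 3 remove [kmf] add [dkkw] -> 7 lines: gjmwn somw bsxhm irjv dkkw fnd rqme
Hunk 2: at line 2 remove [bsxhm] add [ogzx,iaetl] -> 8 lines: gjmwn somw ogzx iaetl irjv dkkw fnd rqme
Hunk 3: at line 1 remove [ogzx] add [gxbi,dpw,ybj] -> 10 lines: gjmwn somw gxbi dpw ybj iaetl irjv dkkw fnd rqme
Final line 4: dpw

Answer: dpw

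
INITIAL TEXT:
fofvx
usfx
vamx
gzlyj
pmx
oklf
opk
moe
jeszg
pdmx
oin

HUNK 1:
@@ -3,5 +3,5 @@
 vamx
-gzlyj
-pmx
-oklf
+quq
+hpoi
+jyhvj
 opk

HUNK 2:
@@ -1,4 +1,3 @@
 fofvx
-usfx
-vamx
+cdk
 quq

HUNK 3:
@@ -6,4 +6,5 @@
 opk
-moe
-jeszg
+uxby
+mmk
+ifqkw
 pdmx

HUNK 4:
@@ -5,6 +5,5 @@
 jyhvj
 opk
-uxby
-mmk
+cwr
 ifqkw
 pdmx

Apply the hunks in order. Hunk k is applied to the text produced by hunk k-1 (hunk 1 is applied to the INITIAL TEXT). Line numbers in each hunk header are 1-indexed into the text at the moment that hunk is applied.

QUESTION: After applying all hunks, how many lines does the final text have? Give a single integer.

Answer: 10

Derivation:
Hunk 1: at line 3 remove [gzlyj,pmx,oklf] add [quq,hpoi,jyhvj] -> 11 lines: fofvx usfx vamx quq hpoi jyhvj opk moe jeszg pdmx oin
Hunk 2: at line 1 remove [usfx,vamx] add [cdk] -> 10 lines: fofvx cdk quq hpoi jyhvj opk moe jeszg pdmx oin
Hunk 3: at line 6 remove [moe,jeszg] add [uxby,mmk,ifqkw] -> 11 lines: fofvx cdk quq hpoi jyhvj opk uxby mmk ifqkw pdmx oin
Hunk 4: at line 5 remove [uxby,mmk] add [cwr] -> 10 lines: fofvx cdk quq hpoi jyhvj opk cwr ifqkw pdmx oin
Final line count: 10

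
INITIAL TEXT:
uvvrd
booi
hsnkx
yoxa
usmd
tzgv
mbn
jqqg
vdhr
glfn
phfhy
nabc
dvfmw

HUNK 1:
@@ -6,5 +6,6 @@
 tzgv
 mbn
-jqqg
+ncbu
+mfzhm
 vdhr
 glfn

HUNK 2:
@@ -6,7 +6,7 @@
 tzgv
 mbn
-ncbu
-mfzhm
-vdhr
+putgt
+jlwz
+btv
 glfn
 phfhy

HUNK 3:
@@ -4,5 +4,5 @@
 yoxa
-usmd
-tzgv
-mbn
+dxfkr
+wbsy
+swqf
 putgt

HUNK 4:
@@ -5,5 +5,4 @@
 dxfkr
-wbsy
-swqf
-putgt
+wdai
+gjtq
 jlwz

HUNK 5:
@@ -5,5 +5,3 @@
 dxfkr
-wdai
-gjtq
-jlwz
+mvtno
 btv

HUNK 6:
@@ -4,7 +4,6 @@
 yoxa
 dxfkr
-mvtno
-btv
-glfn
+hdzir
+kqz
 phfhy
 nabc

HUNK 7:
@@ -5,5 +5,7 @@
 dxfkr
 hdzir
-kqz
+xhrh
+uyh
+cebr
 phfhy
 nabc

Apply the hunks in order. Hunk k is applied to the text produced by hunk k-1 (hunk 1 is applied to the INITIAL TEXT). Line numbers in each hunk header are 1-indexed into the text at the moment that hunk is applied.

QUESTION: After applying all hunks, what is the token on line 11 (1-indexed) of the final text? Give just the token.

Answer: nabc

Derivation:
Hunk 1: at line 6 remove [jqqg] add [ncbu,mfzhm] -> 14 lines: uvvrd booi hsnkx yoxa usmd tzgv mbn ncbu mfzhm vdhr glfn phfhy nabc dvfmw
Hunk 2: at line 6 remove [ncbu,mfzhm,vdhr] add [putgt,jlwz,btv] -> 14 lines: uvvrd booi hsnkx yoxa usmd tzgv mbn putgt jlwz btv glfn phfhy nabc dvfmw
Hunk 3: at line 4 remove [usmd,tzgv,mbn] add [dxfkr,wbsy,swqf] -> 14 lines: uvvrd booi hsnkx yoxa dxfkr wbsy swqf putgt jlwz btv glfn phfhy nabc dvfmw
Hunk 4: at line 5 remove [wbsy,swqf,putgt] add [wdai,gjtq] -> 13 lines: uvvrd booi hsnkx yoxa dxfkr wdai gjtq jlwz btv glfn phfhy nabc dvfmw
Hunk 5: at line 5 remove [wdai,gjtq,jlwz] add [mvtno] -> 11 lines: uvvrd booi hsnkx yoxa dxfkr mvtno btv glfn phfhy nabc dvfmw
Hunk 6: at line 4 remove [mvtno,btv,glfn] add [hdzir,kqz] -> 10 lines: uvvrd booi hsnkx yoxa dxfkr hdzir kqz phfhy nabc dvfmw
Hunk 7: at line 5 remove [kqz] add [xhrh,uyh,cebr] -> 12 lines: uvvrd booi hsnkx yoxa dxfkr hdzir xhrh uyh cebr phfhy nabc dvfmw
Final line 11: nabc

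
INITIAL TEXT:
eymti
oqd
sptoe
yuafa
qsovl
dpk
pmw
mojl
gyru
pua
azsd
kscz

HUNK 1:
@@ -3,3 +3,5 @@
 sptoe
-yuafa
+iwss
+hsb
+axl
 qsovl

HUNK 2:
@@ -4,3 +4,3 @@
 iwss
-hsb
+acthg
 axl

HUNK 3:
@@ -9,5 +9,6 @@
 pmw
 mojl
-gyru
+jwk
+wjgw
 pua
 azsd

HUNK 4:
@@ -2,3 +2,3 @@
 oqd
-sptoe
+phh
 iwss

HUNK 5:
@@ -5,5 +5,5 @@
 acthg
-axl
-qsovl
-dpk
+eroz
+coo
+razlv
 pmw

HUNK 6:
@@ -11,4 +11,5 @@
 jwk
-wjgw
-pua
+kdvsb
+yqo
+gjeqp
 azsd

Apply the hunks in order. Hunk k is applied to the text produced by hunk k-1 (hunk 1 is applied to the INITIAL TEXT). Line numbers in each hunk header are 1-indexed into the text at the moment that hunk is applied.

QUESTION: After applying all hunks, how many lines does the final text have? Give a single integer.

Hunk 1: at line 3 remove [yuafa] add [iwss,hsb,axl] -> 14 lines: eymti oqd sptoe iwss hsb axl qsovl dpk pmw mojl gyru pua azsd kscz
Hunk 2: at line 4 remove [hsb] add [acthg] -> 14 lines: eymti oqd sptoe iwss acthg axl qsovl dpk pmw mojl gyru pua azsd kscz
Hunk 3: at line 9 remove [gyru] add [jwk,wjgw] -> 15 lines: eymti oqd sptoe iwss acthg axl qsovl dpk pmw mojl jwk wjgw pua azsd kscz
Hunk 4: at line 2 remove [sptoe] add [phh] -> 15 lines: eymti oqd phh iwss acthg axl qsovl dpk pmw mojl jwk wjgw pua azsd kscz
Hunk 5: at line 5 remove [axl,qsovl,dpk] add [eroz,coo,razlv] -> 15 lines: eymti oqd phh iwss acthg eroz coo razlv pmw mojl jwk wjgw pua azsd kscz
Hunk 6: at line 11 remove [wjgw,pua] add [kdvsb,yqo,gjeqp] -> 16 lines: eymti oqd phh iwss acthg eroz coo razlv pmw mojl jwk kdvsb yqo gjeqp azsd kscz
Final line count: 16

Answer: 16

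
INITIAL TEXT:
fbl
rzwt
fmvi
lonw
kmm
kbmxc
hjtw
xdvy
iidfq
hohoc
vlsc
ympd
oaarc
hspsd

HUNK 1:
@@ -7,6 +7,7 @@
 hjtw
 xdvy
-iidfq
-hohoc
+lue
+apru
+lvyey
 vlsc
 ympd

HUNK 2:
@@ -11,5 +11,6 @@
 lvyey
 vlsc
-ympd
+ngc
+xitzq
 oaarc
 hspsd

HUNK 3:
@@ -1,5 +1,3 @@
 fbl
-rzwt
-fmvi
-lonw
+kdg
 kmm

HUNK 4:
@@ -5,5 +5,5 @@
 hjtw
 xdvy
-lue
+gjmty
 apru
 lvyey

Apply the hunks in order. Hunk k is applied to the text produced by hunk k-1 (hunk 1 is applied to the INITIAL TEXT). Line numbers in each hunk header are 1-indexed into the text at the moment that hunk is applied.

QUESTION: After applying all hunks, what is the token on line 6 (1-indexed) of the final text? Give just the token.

Hunk 1: at line 7 remove [iidfq,hohoc] add [lue,apru,lvyey] -> 15 lines: fbl rzwt fmvi lonw kmm kbmxc hjtw xdvy lue apru lvyey vlsc ympd oaarc hspsd
Hunk 2: at line 11 remove [ympd] add [ngc,xitzq] -> 16 lines: fbl rzwt fmvi lonw kmm kbmxc hjtw xdvy lue apru lvyey vlsc ngc xitzq oaarc hspsd
Hunk 3: at line 1 remove [rzwt,fmvi,lonw] add [kdg] -> 14 lines: fbl kdg kmm kbmxc hjtw xdvy lue apru lvyey vlsc ngc xitzq oaarc hspsd
Hunk 4: at line 5 remove [lue] add [gjmty] -> 14 lines: fbl kdg kmm kbmxc hjtw xdvy gjmty apru lvyey vlsc ngc xitzq oaarc hspsd
Final line 6: xdvy

Answer: xdvy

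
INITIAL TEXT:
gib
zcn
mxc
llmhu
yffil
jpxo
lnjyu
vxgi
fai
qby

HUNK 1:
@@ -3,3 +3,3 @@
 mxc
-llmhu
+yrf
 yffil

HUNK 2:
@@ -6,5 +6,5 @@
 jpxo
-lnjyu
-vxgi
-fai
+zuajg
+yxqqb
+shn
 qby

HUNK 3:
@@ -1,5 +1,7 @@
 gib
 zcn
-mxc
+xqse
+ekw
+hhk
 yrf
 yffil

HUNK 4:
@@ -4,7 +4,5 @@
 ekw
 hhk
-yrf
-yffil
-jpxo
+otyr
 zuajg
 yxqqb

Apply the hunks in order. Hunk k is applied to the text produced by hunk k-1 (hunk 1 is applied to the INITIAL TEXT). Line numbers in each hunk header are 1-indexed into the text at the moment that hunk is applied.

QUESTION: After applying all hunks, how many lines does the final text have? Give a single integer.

Hunk 1: at line 3 remove [llmhu] add [yrf] -> 10 lines: gib zcn mxc yrf yffil jpxo lnjyu vxgi fai qby
Hunk 2: at line 6 remove [lnjyu,vxgi,fai] add [zuajg,yxqqb,shn] -> 10 lines: gib zcn mxc yrf yffil jpxo zuajg yxqqb shn qby
Hunk 3: at line 1 remove [mxc] add [xqse,ekw,hhk] -> 12 lines: gib zcn xqse ekw hhk yrf yffil jpxo zuajg yxqqb shn qby
Hunk 4: at line 4 remove [yrf,yffil,jpxo] add [otyr] -> 10 lines: gib zcn xqse ekw hhk otyr zuajg yxqqb shn qby
Final line count: 10

Answer: 10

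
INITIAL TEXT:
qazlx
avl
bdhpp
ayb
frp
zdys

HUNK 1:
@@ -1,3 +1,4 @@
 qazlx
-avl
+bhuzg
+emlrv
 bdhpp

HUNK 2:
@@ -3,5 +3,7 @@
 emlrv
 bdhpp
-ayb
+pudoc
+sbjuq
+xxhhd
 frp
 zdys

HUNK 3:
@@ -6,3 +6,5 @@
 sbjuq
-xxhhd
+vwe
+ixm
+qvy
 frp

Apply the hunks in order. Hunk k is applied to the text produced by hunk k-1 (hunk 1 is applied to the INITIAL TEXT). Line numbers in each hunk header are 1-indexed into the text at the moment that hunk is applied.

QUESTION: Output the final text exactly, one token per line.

Hunk 1: at line 1 remove [avl] add [bhuzg,emlrv] -> 7 lines: qazlx bhuzg emlrv bdhpp ayb frp zdys
Hunk 2: at line 3 remove [ayb] add [pudoc,sbjuq,xxhhd] -> 9 lines: qazlx bhuzg emlrv bdhpp pudoc sbjuq xxhhd frp zdys
Hunk 3: at line 6 remove [xxhhd] add [vwe,ixm,qvy] -> 11 lines: qazlx bhuzg emlrv bdhpp pudoc sbjuq vwe ixm qvy frp zdys

Answer: qazlx
bhuzg
emlrv
bdhpp
pudoc
sbjuq
vwe
ixm
qvy
frp
zdys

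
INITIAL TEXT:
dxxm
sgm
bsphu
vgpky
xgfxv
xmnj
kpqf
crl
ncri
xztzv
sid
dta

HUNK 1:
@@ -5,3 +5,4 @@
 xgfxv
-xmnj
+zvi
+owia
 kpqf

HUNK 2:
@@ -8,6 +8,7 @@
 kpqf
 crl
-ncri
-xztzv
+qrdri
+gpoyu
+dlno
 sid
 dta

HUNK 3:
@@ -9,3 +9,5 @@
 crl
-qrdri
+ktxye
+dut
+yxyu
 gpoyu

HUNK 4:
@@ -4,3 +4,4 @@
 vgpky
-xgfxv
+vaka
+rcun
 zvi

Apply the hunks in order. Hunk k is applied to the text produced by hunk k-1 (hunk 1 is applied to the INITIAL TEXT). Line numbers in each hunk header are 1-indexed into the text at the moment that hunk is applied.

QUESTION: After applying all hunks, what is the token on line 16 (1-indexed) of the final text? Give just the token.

Answer: sid

Derivation:
Hunk 1: at line 5 remove [xmnj] add [zvi,owia] -> 13 lines: dxxm sgm bsphu vgpky xgfxv zvi owia kpqf crl ncri xztzv sid dta
Hunk 2: at line 8 remove [ncri,xztzv] add [qrdri,gpoyu,dlno] -> 14 lines: dxxm sgm bsphu vgpky xgfxv zvi owia kpqf crl qrdri gpoyu dlno sid dta
Hunk 3: at line 9 remove [qrdri] add [ktxye,dut,yxyu] -> 16 lines: dxxm sgm bsphu vgpky xgfxv zvi owia kpqf crl ktxye dut yxyu gpoyu dlno sid dta
Hunk 4: at line 4 remove [xgfxv] add [vaka,rcun] -> 17 lines: dxxm sgm bsphu vgpky vaka rcun zvi owia kpqf crl ktxye dut yxyu gpoyu dlno sid dta
Final line 16: sid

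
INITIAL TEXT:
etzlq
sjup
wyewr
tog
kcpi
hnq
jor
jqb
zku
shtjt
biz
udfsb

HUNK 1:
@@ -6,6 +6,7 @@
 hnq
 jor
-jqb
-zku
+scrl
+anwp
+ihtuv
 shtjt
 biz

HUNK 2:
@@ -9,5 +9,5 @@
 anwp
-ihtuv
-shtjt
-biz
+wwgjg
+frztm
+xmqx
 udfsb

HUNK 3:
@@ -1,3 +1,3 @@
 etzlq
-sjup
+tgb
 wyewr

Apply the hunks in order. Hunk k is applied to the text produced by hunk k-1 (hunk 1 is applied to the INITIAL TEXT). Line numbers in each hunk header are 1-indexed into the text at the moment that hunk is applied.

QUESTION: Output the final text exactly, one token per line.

Answer: etzlq
tgb
wyewr
tog
kcpi
hnq
jor
scrl
anwp
wwgjg
frztm
xmqx
udfsb

Derivation:
Hunk 1: at line 6 remove [jqb,zku] add [scrl,anwp,ihtuv] -> 13 lines: etzlq sjup wyewr tog kcpi hnq jor scrl anwp ihtuv shtjt biz udfsb
Hunk 2: at line 9 remove [ihtuv,shtjt,biz] add [wwgjg,frztm,xmqx] -> 13 lines: etzlq sjup wyewr tog kcpi hnq jor scrl anwp wwgjg frztm xmqx udfsb
Hunk 3: at line 1 remove [sjup] add [tgb] -> 13 lines: etzlq tgb wyewr tog kcpi hnq jor scrl anwp wwgjg frztm xmqx udfsb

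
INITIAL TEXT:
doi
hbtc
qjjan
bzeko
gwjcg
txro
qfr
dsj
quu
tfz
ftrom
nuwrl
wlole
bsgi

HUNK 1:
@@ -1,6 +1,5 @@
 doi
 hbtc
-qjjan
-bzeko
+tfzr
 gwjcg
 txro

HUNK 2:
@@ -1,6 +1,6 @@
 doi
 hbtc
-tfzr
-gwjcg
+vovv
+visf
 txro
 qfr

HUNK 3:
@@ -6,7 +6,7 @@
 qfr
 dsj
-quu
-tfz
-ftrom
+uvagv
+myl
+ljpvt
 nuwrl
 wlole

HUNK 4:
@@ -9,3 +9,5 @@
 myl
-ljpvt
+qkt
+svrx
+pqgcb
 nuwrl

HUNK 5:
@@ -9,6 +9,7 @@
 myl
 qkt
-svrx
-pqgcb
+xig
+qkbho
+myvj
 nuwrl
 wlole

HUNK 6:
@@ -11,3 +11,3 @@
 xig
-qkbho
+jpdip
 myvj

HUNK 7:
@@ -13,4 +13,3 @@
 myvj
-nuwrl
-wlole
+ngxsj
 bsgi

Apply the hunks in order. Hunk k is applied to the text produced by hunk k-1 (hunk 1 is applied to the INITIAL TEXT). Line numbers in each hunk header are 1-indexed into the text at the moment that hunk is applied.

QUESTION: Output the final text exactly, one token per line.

Hunk 1: at line 1 remove [qjjan,bzeko] add [tfzr] -> 13 lines: doi hbtc tfzr gwjcg txro qfr dsj quu tfz ftrom nuwrl wlole bsgi
Hunk 2: at line 1 remove [tfzr,gwjcg] add [vovv,visf] -> 13 lines: doi hbtc vovv visf txro qfr dsj quu tfz ftrom nuwrl wlole bsgi
Hunk 3: at line 6 remove [quu,tfz,ftrom] add [uvagv,myl,ljpvt] -> 13 lines: doi hbtc vovv visf txro qfr dsj uvagv myl ljpvt nuwrl wlole bsgi
Hunk 4: at line 9 remove [ljpvt] add [qkt,svrx,pqgcb] -> 15 lines: doi hbtc vovv visf txro qfr dsj uvagv myl qkt svrx pqgcb nuwrl wlole bsgi
Hunk 5: at line 9 remove [svrx,pqgcb] add [xig,qkbho,myvj] -> 16 lines: doi hbtc vovv visf txro qfr dsj uvagv myl qkt xig qkbho myvj nuwrl wlole bsgi
Hunk 6: at line 11 remove [qkbho] add [jpdip] -> 16 lines: doi hbtc vovv visf txro qfr dsj uvagv myl qkt xig jpdip myvj nuwrl wlole bsgi
Hunk 7: at line 13 remove [nuwrl,wlole] add [ngxsj] -> 15 lines: doi hbtc vovv visf txro qfr dsj uvagv myl qkt xig jpdip myvj ngxsj bsgi

Answer: doi
hbtc
vovv
visf
txro
qfr
dsj
uvagv
myl
qkt
xig
jpdip
myvj
ngxsj
bsgi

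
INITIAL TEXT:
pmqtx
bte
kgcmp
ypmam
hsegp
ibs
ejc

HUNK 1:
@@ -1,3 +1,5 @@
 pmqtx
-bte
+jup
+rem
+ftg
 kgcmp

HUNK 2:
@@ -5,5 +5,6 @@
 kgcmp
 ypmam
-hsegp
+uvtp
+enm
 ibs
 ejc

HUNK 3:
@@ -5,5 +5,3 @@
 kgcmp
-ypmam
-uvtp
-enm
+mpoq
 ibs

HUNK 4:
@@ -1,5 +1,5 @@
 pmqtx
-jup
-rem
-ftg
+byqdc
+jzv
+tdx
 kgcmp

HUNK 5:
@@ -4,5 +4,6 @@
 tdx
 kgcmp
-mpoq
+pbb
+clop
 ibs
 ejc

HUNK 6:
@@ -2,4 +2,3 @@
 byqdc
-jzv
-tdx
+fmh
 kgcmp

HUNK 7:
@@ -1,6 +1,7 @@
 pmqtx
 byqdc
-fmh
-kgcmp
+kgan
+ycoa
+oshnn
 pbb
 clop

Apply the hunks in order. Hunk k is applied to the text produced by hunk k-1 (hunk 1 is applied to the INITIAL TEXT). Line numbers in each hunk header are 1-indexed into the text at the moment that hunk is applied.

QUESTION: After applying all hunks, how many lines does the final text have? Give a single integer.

Answer: 9

Derivation:
Hunk 1: at line 1 remove [bte] add [jup,rem,ftg] -> 9 lines: pmqtx jup rem ftg kgcmp ypmam hsegp ibs ejc
Hunk 2: at line 5 remove [hsegp] add [uvtp,enm] -> 10 lines: pmqtx jup rem ftg kgcmp ypmam uvtp enm ibs ejc
Hunk 3: at line 5 remove [ypmam,uvtp,enm] add [mpoq] -> 8 lines: pmqtx jup rem ftg kgcmp mpoq ibs ejc
Hunk 4: at line 1 remove [jup,rem,ftg] add [byqdc,jzv,tdx] -> 8 lines: pmqtx byqdc jzv tdx kgcmp mpoq ibs ejc
Hunk 5: at line 4 remove [mpoq] add [pbb,clop] -> 9 lines: pmqtx byqdc jzv tdx kgcmp pbb clop ibs ejc
Hunk 6: at line 2 remove [jzv,tdx] add [fmh] -> 8 lines: pmqtx byqdc fmh kgcmp pbb clop ibs ejc
Hunk 7: at line 1 remove [fmh,kgcmp] add [kgan,ycoa,oshnn] -> 9 lines: pmqtx byqdc kgan ycoa oshnn pbb clop ibs ejc
Final line count: 9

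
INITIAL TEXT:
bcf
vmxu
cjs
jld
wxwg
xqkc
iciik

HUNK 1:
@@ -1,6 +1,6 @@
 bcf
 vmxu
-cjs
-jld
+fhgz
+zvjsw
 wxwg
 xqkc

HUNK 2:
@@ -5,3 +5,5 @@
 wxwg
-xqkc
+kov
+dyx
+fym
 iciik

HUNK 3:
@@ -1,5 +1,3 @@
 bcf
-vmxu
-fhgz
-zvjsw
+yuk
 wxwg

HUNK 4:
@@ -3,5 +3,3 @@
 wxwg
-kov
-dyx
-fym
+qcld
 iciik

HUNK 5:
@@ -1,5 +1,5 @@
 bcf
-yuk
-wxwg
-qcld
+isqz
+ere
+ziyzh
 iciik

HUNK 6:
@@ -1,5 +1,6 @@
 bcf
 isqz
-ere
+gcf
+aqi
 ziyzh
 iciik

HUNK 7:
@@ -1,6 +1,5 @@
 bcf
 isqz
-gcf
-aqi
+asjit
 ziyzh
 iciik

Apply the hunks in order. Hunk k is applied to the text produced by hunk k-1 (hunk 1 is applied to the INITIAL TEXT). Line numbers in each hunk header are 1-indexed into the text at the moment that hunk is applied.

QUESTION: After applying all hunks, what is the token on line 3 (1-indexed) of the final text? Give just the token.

Answer: asjit

Derivation:
Hunk 1: at line 1 remove [cjs,jld] add [fhgz,zvjsw] -> 7 lines: bcf vmxu fhgz zvjsw wxwg xqkc iciik
Hunk 2: at line 5 remove [xqkc] add [kov,dyx,fym] -> 9 lines: bcf vmxu fhgz zvjsw wxwg kov dyx fym iciik
Hunk 3: at line 1 remove [vmxu,fhgz,zvjsw] add [yuk] -> 7 lines: bcf yuk wxwg kov dyx fym iciik
Hunk 4: at line 3 remove [kov,dyx,fym] add [qcld] -> 5 lines: bcf yuk wxwg qcld iciik
Hunk 5: at line 1 remove [yuk,wxwg,qcld] add [isqz,ere,ziyzh] -> 5 lines: bcf isqz ere ziyzh iciik
Hunk 6: at line 1 remove [ere] add [gcf,aqi] -> 6 lines: bcf isqz gcf aqi ziyzh iciik
Hunk 7: at line 1 remove [gcf,aqi] add [asjit] -> 5 lines: bcf isqz asjit ziyzh iciik
Final line 3: asjit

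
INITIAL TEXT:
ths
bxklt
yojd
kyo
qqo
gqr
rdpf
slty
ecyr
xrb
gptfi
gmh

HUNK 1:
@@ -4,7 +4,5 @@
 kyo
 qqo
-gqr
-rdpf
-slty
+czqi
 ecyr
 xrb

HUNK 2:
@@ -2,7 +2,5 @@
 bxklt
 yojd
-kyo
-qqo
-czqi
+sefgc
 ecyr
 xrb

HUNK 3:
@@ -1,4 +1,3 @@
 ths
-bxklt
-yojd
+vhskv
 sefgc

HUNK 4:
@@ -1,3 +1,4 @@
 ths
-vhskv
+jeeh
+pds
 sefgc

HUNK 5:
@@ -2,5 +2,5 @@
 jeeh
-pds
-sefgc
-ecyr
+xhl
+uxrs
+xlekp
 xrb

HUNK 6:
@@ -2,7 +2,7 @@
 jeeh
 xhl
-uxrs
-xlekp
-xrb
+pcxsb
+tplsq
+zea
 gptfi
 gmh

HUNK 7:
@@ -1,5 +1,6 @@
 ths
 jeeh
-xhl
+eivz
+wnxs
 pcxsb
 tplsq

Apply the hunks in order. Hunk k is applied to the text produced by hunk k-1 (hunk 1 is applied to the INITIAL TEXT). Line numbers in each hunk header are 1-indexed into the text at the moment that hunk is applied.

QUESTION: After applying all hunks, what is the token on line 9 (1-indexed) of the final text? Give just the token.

Answer: gmh

Derivation:
Hunk 1: at line 4 remove [gqr,rdpf,slty] add [czqi] -> 10 lines: ths bxklt yojd kyo qqo czqi ecyr xrb gptfi gmh
Hunk 2: at line 2 remove [kyo,qqo,czqi] add [sefgc] -> 8 lines: ths bxklt yojd sefgc ecyr xrb gptfi gmh
Hunk 3: at line 1 remove [bxklt,yojd] add [vhskv] -> 7 lines: ths vhskv sefgc ecyr xrb gptfi gmh
Hunk 4: at line 1 remove [vhskv] add [jeeh,pds] -> 8 lines: ths jeeh pds sefgc ecyr xrb gptfi gmh
Hunk 5: at line 2 remove [pds,sefgc,ecyr] add [xhl,uxrs,xlekp] -> 8 lines: ths jeeh xhl uxrs xlekp xrb gptfi gmh
Hunk 6: at line 2 remove [uxrs,xlekp,xrb] add [pcxsb,tplsq,zea] -> 8 lines: ths jeeh xhl pcxsb tplsq zea gptfi gmh
Hunk 7: at line 1 remove [xhl] add [eivz,wnxs] -> 9 lines: ths jeeh eivz wnxs pcxsb tplsq zea gptfi gmh
Final line 9: gmh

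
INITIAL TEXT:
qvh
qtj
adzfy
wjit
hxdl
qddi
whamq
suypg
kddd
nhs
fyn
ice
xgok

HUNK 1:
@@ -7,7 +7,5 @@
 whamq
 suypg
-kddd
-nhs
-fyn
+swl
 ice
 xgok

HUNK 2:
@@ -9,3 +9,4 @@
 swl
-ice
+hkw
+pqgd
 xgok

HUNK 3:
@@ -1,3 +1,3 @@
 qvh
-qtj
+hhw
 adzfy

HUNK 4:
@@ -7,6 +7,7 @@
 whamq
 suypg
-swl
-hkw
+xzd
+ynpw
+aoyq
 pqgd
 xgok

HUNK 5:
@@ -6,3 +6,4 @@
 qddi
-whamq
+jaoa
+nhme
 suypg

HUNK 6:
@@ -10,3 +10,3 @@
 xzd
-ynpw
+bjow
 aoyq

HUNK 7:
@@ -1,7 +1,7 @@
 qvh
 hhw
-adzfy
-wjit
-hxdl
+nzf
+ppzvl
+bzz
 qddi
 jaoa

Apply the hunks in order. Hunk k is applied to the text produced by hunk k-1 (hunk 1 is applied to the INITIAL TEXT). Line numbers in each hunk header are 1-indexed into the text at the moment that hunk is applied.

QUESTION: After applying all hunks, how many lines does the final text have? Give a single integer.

Hunk 1: at line 7 remove [kddd,nhs,fyn] add [swl] -> 11 lines: qvh qtj adzfy wjit hxdl qddi whamq suypg swl ice xgok
Hunk 2: at line 9 remove [ice] add [hkw,pqgd] -> 12 lines: qvh qtj adzfy wjit hxdl qddi whamq suypg swl hkw pqgd xgok
Hunk 3: at line 1 remove [qtj] add [hhw] -> 12 lines: qvh hhw adzfy wjit hxdl qddi whamq suypg swl hkw pqgd xgok
Hunk 4: at line 7 remove [swl,hkw] add [xzd,ynpw,aoyq] -> 13 lines: qvh hhw adzfy wjit hxdl qddi whamq suypg xzd ynpw aoyq pqgd xgok
Hunk 5: at line 6 remove [whamq] add [jaoa,nhme] -> 14 lines: qvh hhw adzfy wjit hxdl qddi jaoa nhme suypg xzd ynpw aoyq pqgd xgok
Hunk 6: at line 10 remove [ynpw] add [bjow] -> 14 lines: qvh hhw adzfy wjit hxdl qddi jaoa nhme suypg xzd bjow aoyq pqgd xgok
Hunk 7: at line 1 remove [adzfy,wjit,hxdl] add [nzf,ppzvl,bzz] -> 14 lines: qvh hhw nzf ppzvl bzz qddi jaoa nhme suypg xzd bjow aoyq pqgd xgok
Final line count: 14

Answer: 14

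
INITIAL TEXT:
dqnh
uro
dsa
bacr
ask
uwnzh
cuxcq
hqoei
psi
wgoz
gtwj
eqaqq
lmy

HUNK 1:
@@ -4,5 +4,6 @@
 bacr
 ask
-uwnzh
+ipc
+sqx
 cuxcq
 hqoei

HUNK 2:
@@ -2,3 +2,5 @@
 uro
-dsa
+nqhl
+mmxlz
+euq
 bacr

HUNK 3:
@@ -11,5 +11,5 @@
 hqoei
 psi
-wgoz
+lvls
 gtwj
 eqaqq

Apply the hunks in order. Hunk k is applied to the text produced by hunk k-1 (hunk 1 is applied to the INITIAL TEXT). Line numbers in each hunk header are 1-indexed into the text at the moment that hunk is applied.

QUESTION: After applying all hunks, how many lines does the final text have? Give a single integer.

Hunk 1: at line 4 remove [uwnzh] add [ipc,sqx] -> 14 lines: dqnh uro dsa bacr ask ipc sqx cuxcq hqoei psi wgoz gtwj eqaqq lmy
Hunk 2: at line 2 remove [dsa] add [nqhl,mmxlz,euq] -> 16 lines: dqnh uro nqhl mmxlz euq bacr ask ipc sqx cuxcq hqoei psi wgoz gtwj eqaqq lmy
Hunk 3: at line 11 remove [wgoz] add [lvls] -> 16 lines: dqnh uro nqhl mmxlz euq bacr ask ipc sqx cuxcq hqoei psi lvls gtwj eqaqq lmy
Final line count: 16

Answer: 16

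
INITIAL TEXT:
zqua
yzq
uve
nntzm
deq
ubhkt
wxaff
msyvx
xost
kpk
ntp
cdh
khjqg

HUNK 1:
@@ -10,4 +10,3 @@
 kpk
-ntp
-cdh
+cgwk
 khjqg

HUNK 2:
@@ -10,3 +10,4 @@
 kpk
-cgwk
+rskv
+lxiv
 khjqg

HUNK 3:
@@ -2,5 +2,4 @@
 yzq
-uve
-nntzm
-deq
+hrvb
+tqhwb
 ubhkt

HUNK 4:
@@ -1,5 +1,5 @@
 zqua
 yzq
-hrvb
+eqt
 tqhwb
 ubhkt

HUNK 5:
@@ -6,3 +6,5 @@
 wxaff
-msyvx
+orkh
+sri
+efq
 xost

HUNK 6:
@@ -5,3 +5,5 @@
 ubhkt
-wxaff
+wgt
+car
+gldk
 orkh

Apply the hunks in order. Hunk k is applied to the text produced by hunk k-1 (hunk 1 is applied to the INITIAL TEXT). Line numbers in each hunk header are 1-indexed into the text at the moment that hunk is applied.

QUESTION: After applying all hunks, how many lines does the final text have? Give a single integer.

Hunk 1: at line 10 remove [ntp,cdh] add [cgwk] -> 12 lines: zqua yzq uve nntzm deq ubhkt wxaff msyvx xost kpk cgwk khjqg
Hunk 2: at line 10 remove [cgwk] add [rskv,lxiv] -> 13 lines: zqua yzq uve nntzm deq ubhkt wxaff msyvx xost kpk rskv lxiv khjqg
Hunk 3: at line 2 remove [uve,nntzm,deq] add [hrvb,tqhwb] -> 12 lines: zqua yzq hrvb tqhwb ubhkt wxaff msyvx xost kpk rskv lxiv khjqg
Hunk 4: at line 1 remove [hrvb] add [eqt] -> 12 lines: zqua yzq eqt tqhwb ubhkt wxaff msyvx xost kpk rskv lxiv khjqg
Hunk 5: at line 6 remove [msyvx] add [orkh,sri,efq] -> 14 lines: zqua yzq eqt tqhwb ubhkt wxaff orkh sri efq xost kpk rskv lxiv khjqg
Hunk 6: at line 5 remove [wxaff] add [wgt,car,gldk] -> 16 lines: zqua yzq eqt tqhwb ubhkt wgt car gldk orkh sri efq xost kpk rskv lxiv khjqg
Final line count: 16

Answer: 16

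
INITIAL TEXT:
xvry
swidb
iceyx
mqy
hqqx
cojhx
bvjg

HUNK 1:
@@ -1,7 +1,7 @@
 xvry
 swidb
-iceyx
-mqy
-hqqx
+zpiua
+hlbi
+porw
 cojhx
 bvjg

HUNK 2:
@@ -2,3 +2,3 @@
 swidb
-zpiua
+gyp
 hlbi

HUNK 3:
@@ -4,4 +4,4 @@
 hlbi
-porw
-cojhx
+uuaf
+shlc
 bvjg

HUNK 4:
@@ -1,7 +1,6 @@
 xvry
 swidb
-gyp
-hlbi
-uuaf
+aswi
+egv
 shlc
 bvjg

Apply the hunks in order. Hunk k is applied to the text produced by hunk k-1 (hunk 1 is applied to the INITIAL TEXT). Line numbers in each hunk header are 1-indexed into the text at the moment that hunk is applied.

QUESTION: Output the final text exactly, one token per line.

Answer: xvry
swidb
aswi
egv
shlc
bvjg

Derivation:
Hunk 1: at line 1 remove [iceyx,mqy,hqqx] add [zpiua,hlbi,porw] -> 7 lines: xvry swidb zpiua hlbi porw cojhx bvjg
Hunk 2: at line 2 remove [zpiua] add [gyp] -> 7 lines: xvry swidb gyp hlbi porw cojhx bvjg
Hunk 3: at line 4 remove [porw,cojhx] add [uuaf,shlc] -> 7 lines: xvry swidb gyp hlbi uuaf shlc bvjg
Hunk 4: at line 1 remove [gyp,hlbi,uuaf] add [aswi,egv] -> 6 lines: xvry swidb aswi egv shlc bvjg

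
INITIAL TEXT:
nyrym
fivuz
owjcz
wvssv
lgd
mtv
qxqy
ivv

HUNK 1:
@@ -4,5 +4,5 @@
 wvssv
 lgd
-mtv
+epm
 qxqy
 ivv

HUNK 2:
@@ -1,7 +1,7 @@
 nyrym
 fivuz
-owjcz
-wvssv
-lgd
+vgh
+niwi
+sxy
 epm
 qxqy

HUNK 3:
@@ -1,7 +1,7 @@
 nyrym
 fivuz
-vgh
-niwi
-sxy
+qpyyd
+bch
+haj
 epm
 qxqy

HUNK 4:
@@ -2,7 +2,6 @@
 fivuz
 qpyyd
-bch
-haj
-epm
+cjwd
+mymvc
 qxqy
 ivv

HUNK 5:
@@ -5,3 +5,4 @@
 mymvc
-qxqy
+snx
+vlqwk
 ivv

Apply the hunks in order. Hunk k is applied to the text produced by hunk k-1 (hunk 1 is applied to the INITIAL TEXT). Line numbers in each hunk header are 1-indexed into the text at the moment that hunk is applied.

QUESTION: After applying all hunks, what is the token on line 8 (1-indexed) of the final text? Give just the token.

Answer: ivv

Derivation:
Hunk 1: at line 4 remove [mtv] add [epm] -> 8 lines: nyrym fivuz owjcz wvssv lgd epm qxqy ivv
Hunk 2: at line 1 remove [owjcz,wvssv,lgd] add [vgh,niwi,sxy] -> 8 lines: nyrym fivuz vgh niwi sxy epm qxqy ivv
Hunk 3: at line 1 remove [vgh,niwi,sxy] add [qpyyd,bch,haj] -> 8 lines: nyrym fivuz qpyyd bch haj epm qxqy ivv
Hunk 4: at line 2 remove [bch,haj,epm] add [cjwd,mymvc] -> 7 lines: nyrym fivuz qpyyd cjwd mymvc qxqy ivv
Hunk 5: at line 5 remove [qxqy] add [snx,vlqwk] -> 8 lines: nyrym fivuz qpyyd cjwd mymvc snx vlqwk ivv
Final line 8: ivv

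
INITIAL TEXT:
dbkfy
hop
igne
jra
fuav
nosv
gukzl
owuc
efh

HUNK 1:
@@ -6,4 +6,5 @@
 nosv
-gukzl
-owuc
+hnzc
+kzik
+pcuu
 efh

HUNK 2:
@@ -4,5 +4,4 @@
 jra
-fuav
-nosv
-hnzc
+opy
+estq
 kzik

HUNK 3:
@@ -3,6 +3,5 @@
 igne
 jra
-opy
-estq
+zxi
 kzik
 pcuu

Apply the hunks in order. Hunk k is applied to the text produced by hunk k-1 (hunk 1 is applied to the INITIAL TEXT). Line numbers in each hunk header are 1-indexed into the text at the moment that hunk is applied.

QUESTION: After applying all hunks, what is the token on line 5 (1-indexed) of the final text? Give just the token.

Answer: zxi

Derivation:
Hunk 1: at line 6 remove [gukzl,owuc] add [hnzc,kzik,pcuu] -> 10 lines: dbkfy hop igne jra fuav nosv hnzc kzik pcuu efh
Hunk 2: at line 4 remove [fuav,nosv,hnzc] add [opy,estq] -> 9 lines: dbkfy hop igne jra opy estq kzik pcuu efh
Hunk 3: at line 3 remove [opy,estq] add [zxi] -> 8 lines: dbkfy hop igne jra zxi kzik pcuu efh
Final line 5: zxi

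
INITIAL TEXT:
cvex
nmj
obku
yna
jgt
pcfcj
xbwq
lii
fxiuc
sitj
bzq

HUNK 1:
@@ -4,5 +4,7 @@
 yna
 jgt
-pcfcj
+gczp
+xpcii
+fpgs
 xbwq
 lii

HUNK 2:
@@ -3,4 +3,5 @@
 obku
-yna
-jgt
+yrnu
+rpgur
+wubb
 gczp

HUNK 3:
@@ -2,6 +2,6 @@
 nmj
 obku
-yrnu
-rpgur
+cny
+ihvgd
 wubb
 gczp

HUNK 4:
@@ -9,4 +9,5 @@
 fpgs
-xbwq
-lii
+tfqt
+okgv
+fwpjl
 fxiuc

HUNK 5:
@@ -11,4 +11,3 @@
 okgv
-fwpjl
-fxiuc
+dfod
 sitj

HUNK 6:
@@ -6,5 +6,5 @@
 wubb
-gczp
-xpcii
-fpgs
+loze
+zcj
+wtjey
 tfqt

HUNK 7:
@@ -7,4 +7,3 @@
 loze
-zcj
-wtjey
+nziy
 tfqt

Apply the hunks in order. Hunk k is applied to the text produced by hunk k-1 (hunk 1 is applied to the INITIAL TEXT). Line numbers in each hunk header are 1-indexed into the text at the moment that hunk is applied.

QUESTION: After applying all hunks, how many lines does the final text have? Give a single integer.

Answer: 13

Derivation:
Hunk 1: at line 4 remove [pcfcj] add [gczp,xpcii,fpgs] -> 13 lines: cvex nmj obku yna jgt gczp xpcii fpgs xbwq lii fxiuc sitj bzq
Hunk 2: at line 3 remove [yna,jgt] add [yrnu,rpgur,wubb] -> 14 lines: cvex nmj obku yrnu rpgur wubb gczp xpcii fpgs xbwq lii fxiuc sitj bzq
Hunk 3: at line 2 remove [yrnu,rpgur] add [cny,ihvgd] -> 14 lines: cvex nmj obku cny ihvgd wubb gczp xpcii fpgs xbwq lii fxiuc sitj bzq
Hunk 4: at line 9 remove [xbwq,lii] add [tfqt,okgv,fwpjl] -> 15 lines: cvex nmj obku cny ihvgd wubb gczp xpcii fpgs tfqt okgv fwpjl fxiuc sitj bzq
Hunk 5: at line 11 remove [fwpjl,fxiuc] add [dfod] -> 14 lines: cvex nmj obku cny ihvgd wubb gczp xpcii fpgs tfqt okgv dfod sitj bzq
Hunk 6: at line 6 remove [gczp,xpcii,fpgs] add [loze,zcj,wtjey] -> 14 lines: cvex nmj obku cny ihvgd wubb loze zcj wtjey tfqt okgv dfod sitj bzq
Hunk 7: at line 7 remove [zcj,wtjey] add [nziy] -> 13 lines: cvex nmj obku cny ihvgd wubb loze nziy tfqt okgv dfod sitj bzq
Final line count: 13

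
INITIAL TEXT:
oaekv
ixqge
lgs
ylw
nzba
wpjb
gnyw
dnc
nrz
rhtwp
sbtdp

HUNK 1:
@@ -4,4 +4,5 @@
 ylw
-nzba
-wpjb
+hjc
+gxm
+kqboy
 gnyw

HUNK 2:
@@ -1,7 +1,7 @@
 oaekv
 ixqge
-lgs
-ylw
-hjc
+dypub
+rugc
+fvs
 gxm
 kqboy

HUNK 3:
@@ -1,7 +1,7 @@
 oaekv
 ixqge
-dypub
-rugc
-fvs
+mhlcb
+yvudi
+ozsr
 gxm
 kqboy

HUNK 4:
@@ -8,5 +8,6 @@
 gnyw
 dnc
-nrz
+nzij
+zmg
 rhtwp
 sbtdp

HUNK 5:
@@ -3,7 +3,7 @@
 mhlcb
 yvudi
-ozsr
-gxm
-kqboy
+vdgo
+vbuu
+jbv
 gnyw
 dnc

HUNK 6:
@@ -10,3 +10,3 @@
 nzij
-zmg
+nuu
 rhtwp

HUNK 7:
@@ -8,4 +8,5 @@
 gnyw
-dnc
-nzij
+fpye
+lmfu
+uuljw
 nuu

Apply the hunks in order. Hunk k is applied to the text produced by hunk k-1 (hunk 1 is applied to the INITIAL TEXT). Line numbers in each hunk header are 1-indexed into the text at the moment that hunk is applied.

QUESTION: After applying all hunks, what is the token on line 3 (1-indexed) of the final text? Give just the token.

Answer: mhlcb

Derivation:
Hunk 1: at line 4 remove [nzba,wpjb] add [hjc,gxm,kqboy] -> 12 lines: oaekv ixqge lgs ylw hjc gxm kqboy gnyw dnc nrz rhtwp sbtdp
Hunk 2: at line 1 remove [lgs,ylw,hjc] add [dypub,rugc,fvs] -> 12 lines: oaekv ixqge dypub rugc fvs gxm kqboy gnyw dnc nrz rhtwp sbtdp
Hunk 3: at line 1 remove [dypub,rugc,fvs] add [mhlcb,yvudi,ozsr] -> 12 lines: oaekv ixqge mhlcb yvudi ozsr gxm kqboy gnyw dnc nrz rhtwp sbtdp
Hunk 4: at line 8 remove [nrz] add [nzij,zmg] -> 13 lines: oaekv ixqge mhlcb yvudi ozsr gxm kqboy gnyw dnc nzij zmg rhtwp sbtdp
Hunk 5: at line 3 remove [ozsr,gxm,kqboy] add [vdgo,vbuu,jbv] -> 13 lines: oaekv ixqge mhlcb yvudi vdgo vbuu jbv gnyw dnc nzij zmg rhtwp sbtdp
Hunk 6: at line 10 remove [zmg] add [nuu] -> 13 lines: oaekv ixqge mhlcb yvudi vdgo vbuu jbv gnyw dnc nzij nuu rhtwp sbtdp
Hunk 7: at line 8 remove [dnc,nzij] add [fpye,lmfu,uuljw] -> 14 lines: oaekv ixqge mhlcb yvudi vdgo vbuu jbv gnyw fpye lmfu uuljw nuu rhtwp sbtdp
Final line 3: mhlcb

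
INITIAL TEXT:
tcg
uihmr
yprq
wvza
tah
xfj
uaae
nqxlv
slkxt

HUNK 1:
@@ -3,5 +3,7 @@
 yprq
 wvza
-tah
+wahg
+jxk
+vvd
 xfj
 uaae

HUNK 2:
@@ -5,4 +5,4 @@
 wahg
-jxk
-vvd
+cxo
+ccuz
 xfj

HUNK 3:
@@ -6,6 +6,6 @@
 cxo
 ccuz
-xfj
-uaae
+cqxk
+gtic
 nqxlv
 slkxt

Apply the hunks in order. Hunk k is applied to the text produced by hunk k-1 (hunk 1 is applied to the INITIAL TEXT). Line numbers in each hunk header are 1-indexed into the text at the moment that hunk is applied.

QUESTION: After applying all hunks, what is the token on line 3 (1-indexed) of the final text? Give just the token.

Hunk 1: at line 3 remove [tah] add [wahg,jxk,vvd] -> 11 lines: tcg uihmr yprq wvza wahg jxk vvd xfj uaae nqxlv slkxt
Hunk 2: at line 5 remove [jxk,vvd] add [cxo,ccuz] -> 11 lines: tcg uihmr yprq wvza wahg cxo ccuz xfj uaae nqxlv slkxt
Hunk 3: at line 6 remove [xfj,uaae] add [cqxk,gtic] -> 11 lines: tcg uihmr yprq wvza wahg cxo ccuz cqxk gtic nqxlv slkxt
Final line 3: yprq

Answer: yprq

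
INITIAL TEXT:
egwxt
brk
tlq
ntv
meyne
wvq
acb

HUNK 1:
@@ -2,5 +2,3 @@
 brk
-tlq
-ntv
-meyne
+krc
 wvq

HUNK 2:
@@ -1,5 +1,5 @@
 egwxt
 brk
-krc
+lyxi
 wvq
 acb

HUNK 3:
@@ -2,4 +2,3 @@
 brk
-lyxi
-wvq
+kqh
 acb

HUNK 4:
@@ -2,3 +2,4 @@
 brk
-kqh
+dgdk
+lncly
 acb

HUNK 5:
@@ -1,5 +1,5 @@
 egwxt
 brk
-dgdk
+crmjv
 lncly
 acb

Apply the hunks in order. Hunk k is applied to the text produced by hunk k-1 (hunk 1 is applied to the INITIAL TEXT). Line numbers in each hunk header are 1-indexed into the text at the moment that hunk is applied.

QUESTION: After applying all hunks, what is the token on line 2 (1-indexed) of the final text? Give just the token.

Answer: brk

Derivation:
Hunk 1: at line 2 remove [tlq,ntv,meyne] add [krc] -> 5 lines: egwxt brk krc wvq acb
Hunk 2: at line 1 remove [krc] add [lyxi] -> 5 lines: egwxt brk lyxi wvq acb
Hunk 3: at line 2 remove [lyxi,wvq] add [kqh] -> 4 lines: egwxt brk kqh acb
Hunk 4: at line 2 remove [kqh] add [dgdk,lncly] -> 5 lines: egwxt brk dgdk lncly acb
Hunk 5: at line 1 remove [dgdk] add [crmjv] -> 5 lines: egwxt brk crmjv lncly acb
Final line 2: brk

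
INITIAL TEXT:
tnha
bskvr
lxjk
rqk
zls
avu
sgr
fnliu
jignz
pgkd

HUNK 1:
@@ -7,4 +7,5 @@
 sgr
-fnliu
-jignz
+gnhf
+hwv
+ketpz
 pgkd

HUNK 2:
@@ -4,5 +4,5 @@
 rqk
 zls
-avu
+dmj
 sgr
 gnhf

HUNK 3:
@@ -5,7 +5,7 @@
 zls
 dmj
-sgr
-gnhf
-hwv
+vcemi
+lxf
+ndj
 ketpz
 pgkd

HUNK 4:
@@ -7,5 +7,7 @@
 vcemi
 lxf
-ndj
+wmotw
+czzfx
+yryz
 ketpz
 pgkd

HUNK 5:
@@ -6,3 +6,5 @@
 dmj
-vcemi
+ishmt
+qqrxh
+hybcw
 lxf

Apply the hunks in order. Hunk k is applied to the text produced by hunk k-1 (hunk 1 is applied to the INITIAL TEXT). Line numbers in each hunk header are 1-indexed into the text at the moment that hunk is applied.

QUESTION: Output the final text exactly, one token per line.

Answer: tnha
bskvr
lxjk
rqk
zls
dmj
ishmt
qqrxh
hybcw
lxf
wmotw
czzfx
yryz
ketpz
pgkd

Derivation:
Hunk 1: at line 7 remove [fnliu,jignz] add [gnhf,hwv,ketpz] -> 11 lines: tnha bskvr lxjk rqk zls avu sgr gnhf hwv ketpz pgkd
Hunk 2: at line 4 remove [avu] add [dmj] -> 11 lines: tnha bskvr lxjk rqk zls dmj sgr gnhf hwv ketpz pgkd
Hunk 3: at line 5 remove [sgr,gnhf,hwv] add [vcemi,lxf,ndj] -> 11 lines: tnha bskvr lxjk rqk zls dmj vcemi lxf ndj ketpz pgkd
Hunk 4: at line 7 remove [ndj] add [wmotw,czzfx,yryz] -> 13 lines: tnha bskvr lxjk rqk zls dmj vcemi lxf wmotw czzfx yryz ketpz pgkd
Hunk 5: at line 6 remove [vcemi] add [ishmt,qqrxh,hybcw] -> 15 lines: tnha bskvr lxjk rqk zls dmj ishmt qqrxh hybcw lxf wmotw czzfx yryz ketpz pgkd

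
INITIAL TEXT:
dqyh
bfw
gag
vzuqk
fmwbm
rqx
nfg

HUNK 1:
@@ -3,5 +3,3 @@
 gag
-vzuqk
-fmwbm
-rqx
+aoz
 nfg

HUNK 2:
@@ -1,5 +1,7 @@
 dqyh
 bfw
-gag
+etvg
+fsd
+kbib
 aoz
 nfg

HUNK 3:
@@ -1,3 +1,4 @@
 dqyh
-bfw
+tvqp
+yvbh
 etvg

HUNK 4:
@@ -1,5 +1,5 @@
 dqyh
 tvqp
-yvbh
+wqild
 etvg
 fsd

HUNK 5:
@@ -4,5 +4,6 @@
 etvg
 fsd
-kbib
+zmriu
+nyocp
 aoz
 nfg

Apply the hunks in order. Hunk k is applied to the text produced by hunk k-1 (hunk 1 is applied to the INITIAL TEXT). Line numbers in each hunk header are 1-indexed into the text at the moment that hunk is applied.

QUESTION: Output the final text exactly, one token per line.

Hunk 1: at line 3 remove [vzuqk,fmwbm,rqx] add [aoz] -> 5 lines: dqyh bfw gag aoz nfg
Hunk 2: at line 1 remove [gag] add [etvg,fsd,kbib] -> 7 lines: dqyh bfw etvg fsd kbib aoz nfg
Hunk 3: at line 1 remove [bfw] add [tvqp,yvbh] -> 8 lines: dqyh tvqp yvbh etvg fsd kbib aoz nfg
Hunk 4: at line 1 remove [yvbh] add [wqild] -> 8 lines: dqyh tvqp wqild etvg fsd kbib aoz nfg
Hunk 5: at line 4 remove [kbib] add [zmriu,nyocp] -> 9 lines: dqyh tvqp wqild etvg fsd zmriu nyocp aoz nfg

Answer: dqyh
tvqp
wqild
etvg
fsd
zmriu
nyocp
aoz
nfg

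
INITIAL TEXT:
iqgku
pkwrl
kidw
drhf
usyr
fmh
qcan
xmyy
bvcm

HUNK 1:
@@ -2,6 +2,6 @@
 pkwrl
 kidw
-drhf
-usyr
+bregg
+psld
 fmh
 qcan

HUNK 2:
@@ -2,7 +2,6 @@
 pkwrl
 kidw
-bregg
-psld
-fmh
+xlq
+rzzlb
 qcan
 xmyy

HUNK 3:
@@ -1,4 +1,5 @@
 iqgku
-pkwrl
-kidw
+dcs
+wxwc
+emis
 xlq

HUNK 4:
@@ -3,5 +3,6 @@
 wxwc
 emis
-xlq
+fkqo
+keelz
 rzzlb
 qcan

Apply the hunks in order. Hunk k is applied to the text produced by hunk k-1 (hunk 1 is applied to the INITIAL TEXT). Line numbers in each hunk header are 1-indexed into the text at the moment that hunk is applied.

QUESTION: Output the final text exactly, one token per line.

Answer: iqgku
dcs
wxwc
emis
fkqo
keelz
rzzlb
qcan
xmyy
bvcm

Derivation:
Hunk 1: at line 2 remove [drhf,usyr] add [bregg,psld] -> 9 lines: iqgku pkwrl kidw bregg psld fmh qcan xmyy bvcm
Hunk 2: at line 2 remove [bregg,psld,fmh] add [xlq,rzzlb] -> 8 lines: iqgku pkwrl kidw xlq rzzlb qcan xmyy bvcm
Hunk 3: at line 1 remove [pkwrl,kidw] add [dcs,wxwc,emis] -> 9 lines: iqgku dcs wxwc emis xlq rzzlb qcan xmyy bvcm
Hunk 4: at line 3 remove [xlq] add [fkqo,keelz] -> 10 lines: iqgku dcs wxwc emis fkqo keelz rzzlb qcan xmyy bvcm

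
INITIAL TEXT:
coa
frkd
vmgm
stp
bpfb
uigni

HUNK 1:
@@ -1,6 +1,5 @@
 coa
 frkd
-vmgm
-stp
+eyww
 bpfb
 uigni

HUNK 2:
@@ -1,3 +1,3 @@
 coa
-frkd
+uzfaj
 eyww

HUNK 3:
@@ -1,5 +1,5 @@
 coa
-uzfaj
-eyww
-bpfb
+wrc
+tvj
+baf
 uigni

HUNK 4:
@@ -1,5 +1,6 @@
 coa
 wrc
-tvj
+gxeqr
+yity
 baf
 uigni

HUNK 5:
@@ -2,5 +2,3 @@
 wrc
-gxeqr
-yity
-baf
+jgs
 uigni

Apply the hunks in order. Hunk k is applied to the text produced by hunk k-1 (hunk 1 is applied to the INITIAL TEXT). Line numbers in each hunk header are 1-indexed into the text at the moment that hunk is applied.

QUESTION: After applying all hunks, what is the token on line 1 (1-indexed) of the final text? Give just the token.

Hunk 1: at line 1 remove [vmgm,stp] add [eyww] -> 5 lines: coa frkd eyww bpfb uigni
Hunk 2: at line 1 remove [frkd] add [uzfaj] -> 5 lines: coa uzfaj eyww bpfb uigni
Hunk 3: at line 1 remove [uzfaj,eyww,bpfb] add [wrc,tvj,baf] -> 5 lines: coa wrc tvj baf uigni
Hunk 4: at line 1 remove [tvj] add [gxeqr,yity] -> 6 lines: coa wrc gxeqr yity baf uigni
Hunk 5: at line 2 remove [gxeqr,yity,baf] add [jgs] -> 4 lines: coa wrc jgs uigni
Final line 1: coa

Answer: coa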